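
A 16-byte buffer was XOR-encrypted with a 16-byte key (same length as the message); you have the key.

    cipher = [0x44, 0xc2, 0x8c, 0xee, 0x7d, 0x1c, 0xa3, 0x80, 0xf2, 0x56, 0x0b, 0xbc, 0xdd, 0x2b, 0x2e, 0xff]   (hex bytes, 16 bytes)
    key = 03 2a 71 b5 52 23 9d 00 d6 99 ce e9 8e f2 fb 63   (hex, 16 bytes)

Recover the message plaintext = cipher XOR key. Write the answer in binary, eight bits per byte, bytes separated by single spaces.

01000111 11101000 11111101 01011011 00101111 00111111 00111110 10000000 00100100 11001111 11000101 01010101 01010011 11011001 11010101 10011100

XOR is its own inverse, so applying the key byte-wise gives the result directly.
byte 0: 44 ⊕ 03 = 47
byte 1: c2 ⊕ 2a = e8
byte 2: 8c ⊕ 71 = fd
byte 3: ee ⊕ b5 = 5b
byte 4: 7d ⊕ 52 = 2f
byte 5: 1c ⊕ 23 = 3f
byte 6: a3 ⊕ 9d = 3e
byte 7: 80 ⊕ 00 = 80
byte 8: f2 ⊕ d6 = 24
byte 9: 56 ⊕ 99 = cf
byte 10: 0b ⊕ ce = c5
byte 11: bc ⊕ e9 = 55
byte 12: dd ⊕ 8e = 53
byte 13: 2b ⊕ f2 = d9
byte 14: 2e ⊕ fb = d5
byte 15: ff ⊕ 63 = 9c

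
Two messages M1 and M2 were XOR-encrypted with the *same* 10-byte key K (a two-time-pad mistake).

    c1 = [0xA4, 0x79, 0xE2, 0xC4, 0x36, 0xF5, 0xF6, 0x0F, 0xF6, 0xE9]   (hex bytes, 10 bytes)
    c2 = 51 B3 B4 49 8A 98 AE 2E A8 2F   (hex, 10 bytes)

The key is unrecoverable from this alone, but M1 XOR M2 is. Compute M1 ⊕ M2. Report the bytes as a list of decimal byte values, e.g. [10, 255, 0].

[245, 202, 86, 141, 188, 109, 88, 33, 94, 198]

c1 ⊕ c2 = (M1 ⊕ K) ⊕ (M2 ⊕ K) = M1 ⊕ M2 — the shared key cancels under XOR.
164 xor  81 = 245
121 xor 179 = 202
226 xor 180 =  86
196 xor  73 = 141
 54 xor 138 = 188
245 xor 152 = 109
246 xor 174 =  88
 15 xor  46 =  33
246 xor 168 =  94
233 xor  47 = 198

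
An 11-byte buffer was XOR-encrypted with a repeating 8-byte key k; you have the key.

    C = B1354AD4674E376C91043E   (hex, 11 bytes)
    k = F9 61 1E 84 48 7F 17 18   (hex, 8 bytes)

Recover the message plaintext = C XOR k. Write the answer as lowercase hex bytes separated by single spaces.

The 8-byte key repeats, so the effective keystream is f9 61 1e 84 48 7f 17 18 f9 61 1e.
byte 0: b1 ^ f9 = 48
byte 1: 35 ^ 61 = 54
byte 2: 4a ^ 1e = 54
byte 3: d4 ^ 84 = 50
byte 4: 67 ^ 48 = 2f
byte 5: 4e ^ 7f = 31
byte 6: 37 ^ 17 = 20
byte 7: 6c ^ 18 = 74
byte 8: 91 ^ f9 = 68
byte 9: 04 ^ 61 = 65
byte 10: 3e ^ 1e = 20

48 54 54 50 2f 31 20 74 68 65 20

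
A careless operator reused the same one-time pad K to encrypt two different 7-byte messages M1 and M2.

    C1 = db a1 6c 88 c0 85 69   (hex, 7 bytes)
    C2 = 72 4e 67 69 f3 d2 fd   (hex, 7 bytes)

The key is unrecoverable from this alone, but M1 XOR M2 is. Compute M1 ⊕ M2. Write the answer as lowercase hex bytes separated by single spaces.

C1 ⊕ C2 = (M1 ⊕ K) ⊕ (M2 ⊕ K) = M1 ⊕ M2 — the shared key cancels under XOR.
byte 0: db xor 72 = a9
byte 1: a1 xor 4e = ef
byte 2: 6c xor 67 = 0b
byte 3: 88 xor 69 = e1
byte 4: c0 xor f3 = 33
byte 5: 85 xor d2 = 57
byte 6: 69 xor fd = 94

a9 ef 0b e1 33 57 94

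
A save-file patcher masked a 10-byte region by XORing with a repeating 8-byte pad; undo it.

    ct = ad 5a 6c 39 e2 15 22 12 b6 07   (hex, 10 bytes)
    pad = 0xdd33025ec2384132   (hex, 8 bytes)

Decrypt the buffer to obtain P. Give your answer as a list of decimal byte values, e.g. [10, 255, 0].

The 8-byte key repeats, so the effective keystream is dd 33 02 5e c2 38 41 32 dd 33.
byte 0: ad xor dd = 70
byte 1: 5a xor 33 = 69
byte 2: 6c xor 02 = 6e
byte 3: 39 xor 5e = 67
byte 4: e2 xor c2 = 20
byte 5: 15 xor 38 = 2d
byte 6: 22 xor 41 = 63
byte 7: 12 xor 32 = 20
byte 8: b6 xor dd = 6b
byte 9: 07 xor 33 = 34

[112, 105, 110, 103, 32, 45, 99, 32, 107, 52]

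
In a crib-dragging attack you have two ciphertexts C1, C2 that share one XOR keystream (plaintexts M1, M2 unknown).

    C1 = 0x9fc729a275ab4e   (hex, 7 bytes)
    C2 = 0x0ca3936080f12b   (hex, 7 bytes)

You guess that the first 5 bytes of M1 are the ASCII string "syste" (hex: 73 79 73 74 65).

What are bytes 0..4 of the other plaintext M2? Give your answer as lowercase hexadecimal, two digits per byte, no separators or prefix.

e01dc9b690

First, C1 ⊕ C2 = (M1 ⊕ K) ⊕ (M2 ⊕ K) = M1 ⊕ M2, so the key drops out. Then M2 = (M1 ⊕ M2) ⊕ M1 over the first 5 bytes.
byte 0: (9f XOR 0c) XOR 73 = 93 XOR 73 = e0
byte 1: (c7 XOR a3) XOR 79 = 64 XOR 79 = 1d
byte 2: (29 XOR 93) XOR 73 = ba XOR 73 = c9
byte 3: (a2 XOR 60) XOR 74 = c2 XOR 74 = b6
byte 4: (75 XOR 80) XOR 65 = f5 XOR 65 = 90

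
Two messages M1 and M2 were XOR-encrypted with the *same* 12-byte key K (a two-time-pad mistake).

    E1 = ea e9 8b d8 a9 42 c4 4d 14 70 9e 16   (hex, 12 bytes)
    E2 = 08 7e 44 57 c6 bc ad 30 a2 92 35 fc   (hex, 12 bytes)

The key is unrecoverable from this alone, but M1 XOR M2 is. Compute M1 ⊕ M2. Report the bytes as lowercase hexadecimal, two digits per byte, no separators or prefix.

e297cf8f6ffe697db6e2abea

E1 ⊕ E2 = (M1 ⊕ K) ⊕ (M2 ⊕ K) = M1 ⊕ M2 — the shared key cancels under XOR.
byte 0: ea ⊕ 08 = e2
byte 1: e9 ⊕ 7e = 97
byte 2: 8b ⊕ 44 = cf
byte 3: d8 ⊕ 57 = 8f
byte 4: a9 ⊕ c6 = 6f
byte 5: 42 ⊕ bc = fe
byte 6: c4 ⊕ ad = 69
byte 7: 4d ⊕ 30 = 7d
byte 8: 14 ⊕ a2 = b6
byte 9: 70 ⊕ 92 = e2
byte 10: 9e ⊕ 35 = ab
byte 11: 16 ⊕ fc = ea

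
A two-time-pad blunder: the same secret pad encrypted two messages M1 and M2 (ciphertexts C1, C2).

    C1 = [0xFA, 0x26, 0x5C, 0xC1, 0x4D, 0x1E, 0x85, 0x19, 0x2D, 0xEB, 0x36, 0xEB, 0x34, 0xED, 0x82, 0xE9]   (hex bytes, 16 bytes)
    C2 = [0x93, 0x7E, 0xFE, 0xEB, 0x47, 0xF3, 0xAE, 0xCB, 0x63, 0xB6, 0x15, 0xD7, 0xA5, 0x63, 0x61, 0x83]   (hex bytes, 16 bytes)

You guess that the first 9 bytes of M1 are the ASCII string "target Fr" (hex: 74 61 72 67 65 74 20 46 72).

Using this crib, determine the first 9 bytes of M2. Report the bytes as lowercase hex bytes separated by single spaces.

1d 39 d0 4d 6f 99 0b 94 3c

First, C1 ⊕ C2 = (M1 ⊕ K) ⊕ (M2 ⊕ K) = M1 ⊕ M2, so the key drops out. Then M2 = (M1 ⊕ M2) ⊕ M1 over the first 9 bytes.
byte 0: (fa xor 93) xor 74 = 69 xor 74 = 1d
byte 1: (26 xor 7e) xor 61 = 58 xor 61 = 39
byte 2: (5c xor fe) xor 72 = a2 xor 72 = d0
byte 3: (c1 xor eb) xor 67 = 2a xor 67 = 4d
byte 4: (4d xor 47) xor 65 = 0a xor 65 = 6f
byte 5: (1e xor f3) xor 74 = ed xor 74 = 99
byte 6: (85 xor ae) xor 20 = 2b xor 20 = 0b
byte 7: (19 xor cb) xor 46 = d2 xor 46 = 94
byte 8: (2d xor 63) xor 72 = 4e xor 72 = 3c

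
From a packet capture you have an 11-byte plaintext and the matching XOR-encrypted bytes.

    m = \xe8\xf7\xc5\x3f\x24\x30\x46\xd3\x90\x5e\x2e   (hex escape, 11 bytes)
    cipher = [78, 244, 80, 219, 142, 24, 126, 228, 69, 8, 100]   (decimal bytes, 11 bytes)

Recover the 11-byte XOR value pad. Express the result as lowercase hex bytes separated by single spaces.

a6 03 95 e4 aa 28 38 37 d5 56 4a

Since cipher = m ⊕ pad, XORing both sides with m gives pad = m ⊕ cipher.
byte 0: e8 XOR 4e = a6
byte 1: f7 XOR f4 = 03
byte 2: c5 XOR 50 = 95
byte 3: 3f XOR db = e4
byte 4: 24 XOR 8e = aa
byte 5: 30 XOR 18 = 28
byte 6: 46 XOR 7e = 38
byte 7: d3 XOR e4 = 37
byte 8: 90 XOR 45 = d5
byte 9: 5e XOR 08 = 56
byte 10: 2e XOR 64 = 4a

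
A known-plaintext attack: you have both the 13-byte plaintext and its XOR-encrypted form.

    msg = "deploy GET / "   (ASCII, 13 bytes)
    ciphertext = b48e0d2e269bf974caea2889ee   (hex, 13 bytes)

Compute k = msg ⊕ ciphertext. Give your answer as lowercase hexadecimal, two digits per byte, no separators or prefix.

Since ciphertext = msg ⊕ k, XORing both sides with msg gives k = msg ⊕ ciphertext.
byte 0: 64 ⊕ b4 = d0
byte 1: 65 ⊕ 8e = eb
byte 2: 70 ⊕ 0d = 7d
byte 3: 6c ⊕ 2e = 42
byte 4: 6f ⊕ 26 = 49
byte 5: 79 ⊕ 9b = e2
byte 6: 20 ⊕ f9 = d9
byte 7: 47 ⊕ 74 = 33
byte 8: 45 ⊕ ca = 8f
byte 9: 54 ⊕ ea = be
byte 10: 20 ⊕ 28 = 08
byte 11: 2f ⊕ 89 = a6
byte 12: 20 ⊕ ee = ce

d0eb7d4249e2d9338fbe08a6ce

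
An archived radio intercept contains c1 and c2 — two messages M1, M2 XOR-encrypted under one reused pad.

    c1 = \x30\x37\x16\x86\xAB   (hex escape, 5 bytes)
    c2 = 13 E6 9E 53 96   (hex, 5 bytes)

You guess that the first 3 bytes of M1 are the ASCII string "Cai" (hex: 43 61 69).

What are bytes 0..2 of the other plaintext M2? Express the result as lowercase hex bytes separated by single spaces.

First, c1 ⊕ c2 = (M1 ⊕ K) ⊕ (M2 ⊕ K) = M1 ⊕ M2, so the key drops out. Then M2 = (M1 ⊕ M2) ⊕ M1 over the first 3 bytes.
byte 0: (30 xor 13) xor 43 = 23 xor 43 = 60
byte 1: (37 xor e6) xor 61 = d1 xor 61 = b0
byte 2: (16 xor 9e) xor 69 = 88 xor 69 = e1

60 b0 e1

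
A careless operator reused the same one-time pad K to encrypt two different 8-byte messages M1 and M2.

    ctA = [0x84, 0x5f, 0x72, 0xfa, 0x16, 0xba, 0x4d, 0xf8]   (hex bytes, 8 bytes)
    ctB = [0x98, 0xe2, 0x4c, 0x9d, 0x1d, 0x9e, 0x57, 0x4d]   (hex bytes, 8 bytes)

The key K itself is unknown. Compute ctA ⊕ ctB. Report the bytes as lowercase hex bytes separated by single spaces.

ctA ⊕ ctB = (M1 ⊕ K) ⊕ (M2 ⊕ K) = M1 ⊕ M2 — the shared key cancels under XOR.
byte 0: 10000100 ⊕ 10011000 = 00011100
byte 1: 01011111 ⊕ 11100010 = 10111101
byte 2: 01110010 ⊕ 01001100 = 00111110
byte 3: 11111010 ⊕ 10011101 = 01100111
byte 4: 00010110 ⊕ 00011101 = 00001011
byte 5: 10111010 ⊕ 10011110 = 00100100
byte 6: 01001101 ⊕ 01010111 = 00011010
byte 7: 11111000 ⊕ 01001101 = 10110101

1c bd 3e 67 0b 24 1a b5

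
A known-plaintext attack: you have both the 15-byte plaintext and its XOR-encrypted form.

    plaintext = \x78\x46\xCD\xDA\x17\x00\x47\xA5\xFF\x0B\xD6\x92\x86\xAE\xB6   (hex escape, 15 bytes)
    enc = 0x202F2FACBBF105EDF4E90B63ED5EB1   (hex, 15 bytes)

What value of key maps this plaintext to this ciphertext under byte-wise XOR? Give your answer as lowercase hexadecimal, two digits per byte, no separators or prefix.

Since enc = plaintext ⊕ key, XORing both sides with plaintext gives key = plaintext ⊕ enc.
byte 0: 120 ^  32 =  88
byte 1:  70 ^  47 = 105
byte 2: 205 ^  47 = 226
byte 3: 218 ^ 172 = 118
byte 4:  23 ^ 187 = 172
byte 5:   0 ^ 241 = 241
byte 6:  71 ^   5 =  66
byte 7: 165 ^ 237 =  72
byte 8: 255 ^ 244 =  11
byte 9:  11 ^ 233 = 226
byte 10: 214 ^  11 = 221
byte 11: 146 ^  99 = 241
byte 12: 134 ^ 237 = 107
byte 13: 174 ^  94 = 240
byte 14: 182 ^ 177 =   7

5869e276acf142480be2ddf16bf007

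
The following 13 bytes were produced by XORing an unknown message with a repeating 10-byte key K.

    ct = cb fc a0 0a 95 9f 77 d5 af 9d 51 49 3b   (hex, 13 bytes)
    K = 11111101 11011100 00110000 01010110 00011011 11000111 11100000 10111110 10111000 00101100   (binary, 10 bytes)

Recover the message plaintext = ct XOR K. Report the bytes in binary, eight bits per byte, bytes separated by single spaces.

00110110 00100000 10010000 01011100 10001110 01011000 10010111 01101011 00010111 10110001 10101100 10010101 00001011

The 10-byte key repeats, so the effective keystream is fd dc 30 56 1b c7 e0 be b8 2c fd dc 30.
byte 0: 11001011 XOR 11111101 = 00110110
byte 1: 11111100 XOR 11011100 = 00100000
byte 2: 10100000 XOR 00110000 = 10010000
byte 3: 00001010 XOR 01010110 = 01011100
byte 4: 10010101 XOR 00011011 = 10001110
byte 5: 10011111 XOR 11000111 = 01011000
byte 6: 01110111 XOR 11100000 = 10010111
byte 7: 11010101 XOR 10111110 = 01101011
byte 8: 10101111 XOR 10111000 = 00010111
byte 9: 10011101 XOR 00101100 = 10110001
byte 10: 01010001 XOR 11111101 = 10101100
byte 11: 01001001 XOR 11011100 = 10010101
byte 12: 00111011 XOR 00110000 = 00001011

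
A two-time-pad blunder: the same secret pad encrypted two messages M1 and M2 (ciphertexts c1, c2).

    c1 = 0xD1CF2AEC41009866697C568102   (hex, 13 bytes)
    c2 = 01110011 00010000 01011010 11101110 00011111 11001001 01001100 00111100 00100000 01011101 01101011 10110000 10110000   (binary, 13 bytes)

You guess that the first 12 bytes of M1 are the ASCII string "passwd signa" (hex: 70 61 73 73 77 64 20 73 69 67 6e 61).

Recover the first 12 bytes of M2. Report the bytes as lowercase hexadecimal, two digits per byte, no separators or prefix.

d2be037129adf42920465350

First, c1 ⊕ c2 = (M1 ⊕ K) ⊕ (M2 ⊕ K) = M1 ⊕ M2, so the key drops out. Then M2 = (M1 ⊕ M2) ⊕ M1 over the first 12 bytes.
byte 0: (d1 ⊕ 73) ⊕ 70 = a2 ⊕ 70 = d2
byte 1: (cf ⊕ 10) ⊕ 61 = df ⊕ 61 = be
byte 2: (2a ⊕ 5a) ⊕ 73 = 70 ⊕ 73 = 03
byte 3: (ec ⊕ ee) ⊕ 73 = 02 ⊕ 73 = 71
byte 4: (41 ⊕ 1f) ⊕ 77 = 5e ⊕ 77 = 29
byte 5: (00 ⊕ c9) ⊕ 64 = c9 ⊕ 64 = ad
byte 6: (98 ⊕ 4c) ⊕ 20 = d4 ⊕ 20 = f4
byte 7: (66 ⊕ 3c) ⊕ 73 = 5a ⊕ 73 = 29
byte 8: (69 ⊕ 20) ⊕ 69 = 49 ⊕ 69 = 20
byte 9: (7c ⊕ 5d) ⊕ 67 = 21 ⊕ 67 = 46
byte 10: (56 ⊕ 6b) ⊕ 6e = 3d ⊕ 6e = 53
byte 11: (81 ⊕ b0) ⊕ 61 = 31 ⊕ 61 = 50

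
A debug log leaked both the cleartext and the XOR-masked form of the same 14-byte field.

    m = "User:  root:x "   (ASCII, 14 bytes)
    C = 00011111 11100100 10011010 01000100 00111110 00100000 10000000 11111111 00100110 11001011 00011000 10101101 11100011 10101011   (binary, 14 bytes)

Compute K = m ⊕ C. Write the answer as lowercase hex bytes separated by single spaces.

4a 97 ff 36 04 00 a0 8d 49 a4 6c 97 9b 8b

Since C = m ⊕ K, XORing both sides with m gives K = m ⊕ C.
 85 xor  31 =  74
115 xor 228 = 151
101 xor 154 = 255
114 xor  68 =  54
 58 xor  62 =   4
 32 xor  32 =   0
 32 xor 128 = 160
114 xor 255 = 141
111 xor  38 =  73
111 xor 203 = 164
116 xor  24 = 108
 58 xor 173 = 151
120 xor 227 = 155
 32 xor 171 = 139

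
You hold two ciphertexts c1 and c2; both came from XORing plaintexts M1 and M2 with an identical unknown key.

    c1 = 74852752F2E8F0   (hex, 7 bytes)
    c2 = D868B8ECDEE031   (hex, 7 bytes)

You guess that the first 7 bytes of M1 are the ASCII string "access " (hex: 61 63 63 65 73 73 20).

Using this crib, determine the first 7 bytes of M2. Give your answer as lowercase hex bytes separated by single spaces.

First, c1 ⊕ c2 = (M1 ⊕ K) ⊕ (M2 ⊕ K) = M1 ⊕ M2, so the key drops out. Then M2 = (M1 ⊕ M2) ⊕ M1 over the first 7 bytes.
byte 0: (74 ⊕ d8) ⊕ 61 = ac ⊕ 61 = cd
byte 1: (85 ⊕ 68) ⊕ 63 = ed ⊕ 63 = 8e
byte 2: (27 ⊕ b8) ⊕ 63 = 9f ⊕ 63 = fc
byte 3: (52 ⊕ ec) ⊕ 65 = be ⊕ 65 = db
byte 4: (f2 ⊕ de) ⊕ 73 = 2c ⊕ 73 = 5f
byte 5: (e8 ⊕ e0) ⊕ 73 = 08 ⊕ 73 = 7b
byte 6: (f0 ⊕ 31) ⊕ 20 = c1 ⊕ 20 = e1

cd 8e fc db 5f 7b e1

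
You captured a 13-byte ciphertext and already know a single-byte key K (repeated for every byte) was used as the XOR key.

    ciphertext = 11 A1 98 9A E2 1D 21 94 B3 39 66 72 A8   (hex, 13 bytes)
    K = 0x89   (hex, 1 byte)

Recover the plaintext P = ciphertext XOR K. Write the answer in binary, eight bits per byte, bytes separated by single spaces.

The 1-byte key repeats, so the effective keystream is 89 89 89 89 89 89 89 89 89 89 89 89 89.
byte 0: 11 ⊕ 89 = 98
byte 1: a1 ⊕ 89 = 28
byte 2: 98 ⊕ 89 = 11
byte 3: 9a ⊕ 89 = 13
byte 4: e2 ⊕ 89 = 6b
byte 5: 1d ⊕ 89 = 94
byte 6: 21 ⊕ 89 = a8
byte 7: 94 ⊕ 89 = 1d
byte 8: b3 ⊕ 89 = 3a
byte 9: 39 ⊕ 89 = b0
byte 10: 66 ⊕ 89 = ef
byte 11: 72 ⊕ 89 = fb
byte 12: a8 ⊕ 89 = 21

10011000 00101000 00010001 00010011 01101011 10010100 10101000 00011101 00111010 10110000 11101111 11111011 00100001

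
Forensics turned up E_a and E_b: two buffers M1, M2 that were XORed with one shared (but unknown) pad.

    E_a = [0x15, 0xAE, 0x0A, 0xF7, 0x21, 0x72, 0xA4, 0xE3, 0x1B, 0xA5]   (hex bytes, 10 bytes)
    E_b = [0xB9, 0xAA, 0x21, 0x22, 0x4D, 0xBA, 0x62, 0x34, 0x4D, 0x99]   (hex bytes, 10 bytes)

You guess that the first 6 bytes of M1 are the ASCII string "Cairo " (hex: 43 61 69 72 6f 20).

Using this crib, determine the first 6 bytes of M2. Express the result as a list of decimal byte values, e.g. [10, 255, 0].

[239, 101, 66, 167, 3, 232]

First, E_a ⊕ E_b = (M1 ⊕ K) ⊕ (M2 ⊕ K) = M1 ⊕ M2, so the key drops out. Then M2 = (M1 ⊕ M2) ⊕ M1 over the first 6 bytes.
byte 0: (15 xor b9) xor 43 = ac xor 43 = ef
byte 1: (ae xor aa) xor 61 = 04 xor 61 = 65
byte 2: (0a xor 21) xor 69 = 2b xor 69 = 42
byte 3: (f7 xor 22) xor 72 = d5 xor 72 = a7
byte 4: (21 xor 4d) xor 6f = 6c xor 6f = 03
byte 5: (72 xor ba) xor 20 = c8 xor 20 = e8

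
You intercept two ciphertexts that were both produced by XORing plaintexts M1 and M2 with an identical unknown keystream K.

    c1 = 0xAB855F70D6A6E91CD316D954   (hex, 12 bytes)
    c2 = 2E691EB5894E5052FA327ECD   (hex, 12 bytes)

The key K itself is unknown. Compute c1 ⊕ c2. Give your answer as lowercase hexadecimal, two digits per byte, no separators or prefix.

c1 ⊕ c2 = (M1 ⊕ K) ⊕ (M2 ⊕ K) = M1 ⊕ M2 — the shared key cancels under XOR.
ab xor 2e = 85
85 xor 69 = ec
5f xor 1e = 41
70 xor b5 = c5
d6 xor 89 = 5f
a6 xor 4e = e8
e9 xor 50 = b9
1c xor 52 = 4e
d3 xor fa = 29
16 xor 32 = 24
d9 xor 7e = a7
54 xor cd = 99

85ec41c55fe8b94e2924a799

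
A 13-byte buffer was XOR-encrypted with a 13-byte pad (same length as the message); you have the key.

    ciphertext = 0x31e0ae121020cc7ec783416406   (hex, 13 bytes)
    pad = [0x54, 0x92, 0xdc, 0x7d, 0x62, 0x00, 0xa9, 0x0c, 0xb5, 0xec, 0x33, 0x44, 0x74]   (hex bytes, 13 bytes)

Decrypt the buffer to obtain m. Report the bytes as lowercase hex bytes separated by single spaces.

65 72 72 6f 72 20 65 72 72 6f 72 20 72

00110001 ⊕ 01010100 = 01100101
11100000 ⊕ 10010010 = 01110010
10101110 ⊕ 11011100 = 01110010
00010010 ⊕ 01111101 = 01101111
00010000 ⊕ 01100010 = 01110010
00100000 ⊕ 00000000 = 00100000
11001100 ⊕ 10101001 = 01100101
01111110 ⊕ 00001100 = 01110010
11000111 ⊕ 10110101 = 01110010
10000011 ⊕ 11101100 = 01101111
01000001 ⊕ 00110011 = 01110010
01100100 ⊕ 01000100 = 00100000
00000110 ⊕ 01110100 = 01110010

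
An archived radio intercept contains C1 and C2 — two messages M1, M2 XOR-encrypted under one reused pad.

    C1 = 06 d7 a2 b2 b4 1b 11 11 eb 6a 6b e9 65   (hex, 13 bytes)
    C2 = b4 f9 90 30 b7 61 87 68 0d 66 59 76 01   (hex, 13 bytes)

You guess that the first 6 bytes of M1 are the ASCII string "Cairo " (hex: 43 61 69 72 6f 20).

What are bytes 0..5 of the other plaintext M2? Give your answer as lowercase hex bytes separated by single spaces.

First, C1 ⊕ C2 = (M1 ⊕ K) ⊕ (M2 ⊕ K) = M1 ⊕ M2, so the key drops out. Then M2 = (M1 ⊕ M2) ⊕ M1 over the first 6 bytes.
byte 0: (06 ⊕ b4) ⊕ 43 = b2 ⊕ 43 = f1
byte 1: (d7 ⊕ f9) ⊕ 61 = 2e ⊕ 61 = 4f
byte 2: (a2 ⊕ 90) ⊕ 69 = 32 ⊕ 69 = 5b
byte 3: (b2 ⊕ 30) ⊕ 72 = 82 ⊕ 72 = f0
byte 4: (b4 ⊕ b7) ⊕ 6f = 03 ⊕ 6f = 6c
byte 5: (1b ⊕ 61) ⊕ 20 = 7a ⊕ 20 = 5a

f1 4f 5b f0 6c 5a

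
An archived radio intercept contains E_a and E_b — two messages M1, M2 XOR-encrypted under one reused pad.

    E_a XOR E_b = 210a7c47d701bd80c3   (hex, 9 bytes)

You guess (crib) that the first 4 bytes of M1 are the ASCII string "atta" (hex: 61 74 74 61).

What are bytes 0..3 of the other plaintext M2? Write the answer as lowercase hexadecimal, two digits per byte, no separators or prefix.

407e0826

Since E_a ⊕ E_b = M1 ⊕ M2, XORing with the guessed M1 bytes yields the corresponding M2 bytes: M2 = (E_a ⊕ E_b) ⊕ M1.
21 XOR 61 = 40
0a XOR 74 = 7e
7c XOR 74 = 08
47 XOR 61 = 26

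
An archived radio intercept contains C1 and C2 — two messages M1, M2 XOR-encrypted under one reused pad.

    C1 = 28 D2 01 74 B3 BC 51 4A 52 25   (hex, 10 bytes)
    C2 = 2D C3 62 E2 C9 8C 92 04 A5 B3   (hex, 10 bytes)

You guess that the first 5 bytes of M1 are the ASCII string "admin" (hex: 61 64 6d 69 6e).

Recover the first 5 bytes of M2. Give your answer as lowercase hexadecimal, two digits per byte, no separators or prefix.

64750eff14

First, C1 ⊕ C2 = (M1 ⊕ K) ⊕ (M2 ⊕ K) = M1 ⊕ M2, so the key drops out. Then M2 = (M1 ⊕ M2) ⊕ M1 over the first 5 bytes.
byte 0: (28 ^ 2d) ^ 61 = 05 ^ 61 = 64
byte 1: (d2 ^ c3) ^ 64 = 11 ^ 64 = 75
byte 2: (01 ^ 62) ^ 6d = 63 ^ 6d = 0e
byte 3: (74 ^ e2) ^ 69 = 96 ^ 69 = ff
byte 4: (b3 ^ c9) ^ 6e = 7a ^ 6e = 14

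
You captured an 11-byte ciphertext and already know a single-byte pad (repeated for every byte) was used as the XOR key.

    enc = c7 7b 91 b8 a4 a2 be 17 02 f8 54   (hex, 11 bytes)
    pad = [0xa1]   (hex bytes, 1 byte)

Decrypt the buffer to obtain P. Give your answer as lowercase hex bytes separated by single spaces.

66 da 30 19 05 03 1f b6 a3 59 f5

The 1-byte key repeats, so the effective keystream is a1 a1 a1 a1 a1 a1 a1 a1 a1 a1 a1.
byte 0: 11000111 XOR 10100001 = 01100110
byte 1: 01111011 XOR 10100001 = 11011010
byte 2: 10010001 XOR 10100001 = 00110000
byte 3: 10111000 XOR 10100001 = 00011001
byte 4: 10100100 XOR 10100001 = 00000101
byte 5: 10100010 XOR 10100001 = 00000011
byte 6: 10111110 XOR 10100001 = 00011111
byte 7: 00010111 XOR 10100001 = 10110110
byte 8: 00000010 XOR 10100001 = 10100011
byte 9: 11111000 XOR 10100001 = 01011001
byte 10: 01010100 XOR 10100001 = 11110101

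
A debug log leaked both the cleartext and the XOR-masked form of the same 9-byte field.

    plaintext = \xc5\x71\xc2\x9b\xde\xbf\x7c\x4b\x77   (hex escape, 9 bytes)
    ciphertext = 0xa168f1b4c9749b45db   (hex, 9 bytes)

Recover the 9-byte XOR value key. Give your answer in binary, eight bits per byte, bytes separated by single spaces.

Since ciphertext = plaintext ⊕ key, XORing both sides with plaintext gives key = plaintext ⊕ ciphertext.
c5 XOR a1 = 64
71 XOR 68 = 19
c2 XOR f1 = 33
9b XOR b4 = 2f
de XOR c9 = 17
bf XOR 74 = cb
7c XOR 9b = e7
4b XOR 45 = 0e
77 XOR db = ac

01100100 00011001 00110011 00101111 00010111 11001011 11100111 00001110 10101100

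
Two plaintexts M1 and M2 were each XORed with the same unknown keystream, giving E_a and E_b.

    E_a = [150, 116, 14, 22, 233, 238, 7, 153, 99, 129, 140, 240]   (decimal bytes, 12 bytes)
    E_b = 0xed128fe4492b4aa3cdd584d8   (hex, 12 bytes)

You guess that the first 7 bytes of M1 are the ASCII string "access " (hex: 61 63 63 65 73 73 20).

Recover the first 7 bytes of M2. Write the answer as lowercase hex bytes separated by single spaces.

First, E_a ⊕ E_b = (M1 ⊕ K) ⊕ (M2 ⊕ K) = M1 ⊕ M2, so the key drops out. Then M2 = (M1 ⊕ M2) ⊕ M1 over the first 7 bytes.
byte 0: (96 ^ ed) ^ 61 = 7b ^ 61 = 1a
byte 1: (74 ^ 12) ^ 63 = 66 ^ 63 = 05
byte 2: (0e ^ 8f) ^ 63 = 81 ^ 63 = e2
byte 3: (16 ^ e4) ^ 65 = f2 ^ 65 = 97
byte 4: (e9 ^ 49) ^ 73 = a0 ^ 73 = d3
byte 5: (ee ^ 2b) ^ 73 = c5 ^ 73 = b6
byte 6: (07 ^ 4a) ^ 20 = 4d ^ 20 = 6d

1a 05 e2 97 d3 b6 6d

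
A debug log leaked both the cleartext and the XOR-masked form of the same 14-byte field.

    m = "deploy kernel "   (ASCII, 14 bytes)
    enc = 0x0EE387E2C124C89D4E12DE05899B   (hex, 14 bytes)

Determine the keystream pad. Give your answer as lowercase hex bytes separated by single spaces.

Since enc = m ⊕ pad, XORing both sides with m gives pad = m ⊕ enc.
byte 0: 64 ⊕ 0e = 6a
byte 1: 65 ⊕ e3 = 86
byte 2: 70 ⊕ 87 = f7
byte 3: 6c ⊕ e2 = 8e
byte 4: 6f ⊕ c1 = ae
byte 5: 79 ⊕ 24 = 5d
byte 6: 20 ⊕ c8 = e8
byte 7: 6b ⊕ 9d = f6
byte 8: 65 ⊕ 4e = 2b
byte 9: 72 ⊕ 12 = 60
byte 10: 6e ⊕ de = b0
byte 11: 65 ⊕ 05 = 60
byte 12: 6c ⊕ 89 = e5
byte 13: 20 ⊕ 9b = bb

6a 86 f7 8e ae 5d e8 f6 2b 60 b0 60 e5 bb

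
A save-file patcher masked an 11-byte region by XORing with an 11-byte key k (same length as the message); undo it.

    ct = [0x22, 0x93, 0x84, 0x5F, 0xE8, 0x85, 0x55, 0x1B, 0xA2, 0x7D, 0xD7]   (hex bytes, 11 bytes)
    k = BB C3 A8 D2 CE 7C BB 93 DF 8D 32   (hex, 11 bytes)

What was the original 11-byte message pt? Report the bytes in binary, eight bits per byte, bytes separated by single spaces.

byte 0:  34 xor 187 = 153
byte 1: 147 xor 195 =  80
byte 2: 132 xor 168 =  44
byte 3:  95 xor 210 = 141
byte 4: 232 xor 206 =  38
byte 5: 133 xor 124 = 249
byte 6:  85 xor 187 = 238
byte 7:  27 xor 147 = 136
byte 8: 162 xor 223 = 125
byte 9: 125 xor 141 = 240
byte 10: 215 xor  50 = 229

10011001 01010000 00101100 10001101 00100110 11111001 11101110 10001000 01111101 11110000 11100101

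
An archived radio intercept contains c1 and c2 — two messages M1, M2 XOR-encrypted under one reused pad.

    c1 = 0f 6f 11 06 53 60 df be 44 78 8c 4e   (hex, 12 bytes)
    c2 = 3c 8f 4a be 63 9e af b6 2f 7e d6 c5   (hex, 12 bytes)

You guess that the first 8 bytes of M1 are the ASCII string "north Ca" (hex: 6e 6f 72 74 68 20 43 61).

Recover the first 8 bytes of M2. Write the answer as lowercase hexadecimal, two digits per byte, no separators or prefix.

5d8f29cc58de3369

First, c1 ⊕ c2 = (M1 ⊕ K) ⊕ (M2 ⊕ K) = M1 ⊕ M2, so the key drops out. Then M2 = (M1 ⊕ M2) ⊕ M1 over the first 8 bytes.
byte 0: (0f ^ 3c) ^ 6e = 33 ^ 6e = 5d
byte 1: (6f ^ 8f) ^ 6f = e0 ^ 6f = 8f
byte 2: (11 ^ 4a) ^ 72 = 5b ^ 72 = 29
byte 3: (06 ^ be) ^ 74 = b8 ^ 74 = cc
byte 4: (53 ^ 63) ^ 68 = 30 ^ 68 = 58
byte 5: (60 ^ 9e) ^ 20 = fe ^ 20 = de
byte 6: (df ^ af) ^ 43 = 70 ^ 43 = 33
byte 7: (be ^ b6) ^ 61 = 08 ^ 61 = 69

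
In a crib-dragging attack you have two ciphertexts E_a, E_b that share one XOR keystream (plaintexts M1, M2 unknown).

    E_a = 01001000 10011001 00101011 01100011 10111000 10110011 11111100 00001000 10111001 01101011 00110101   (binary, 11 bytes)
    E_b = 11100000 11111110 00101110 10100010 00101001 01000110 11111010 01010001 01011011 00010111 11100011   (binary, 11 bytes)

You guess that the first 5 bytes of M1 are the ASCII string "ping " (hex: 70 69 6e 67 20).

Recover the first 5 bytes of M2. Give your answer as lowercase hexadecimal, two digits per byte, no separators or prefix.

First, E_a ⊕ E_b = (M1 ⊕ K) ⊕ (M2 ⊕ K) = M1 ⊕ M2, so the key drops out. Then M2 = (M1 ⊕ M2) ⊕ M1 over the first 5 bytes.
byte 0: (48 ^ e0) ^ 70 = a8 ^ 70 = d8
byte 1: (99 ^ fe) ^ 69 = 67 ^ 69 = 0e
byte 2: (2b ^ 2e) ^ 6e = 05 ^ 6e = 6b
byte 3: (63 ^ a2) ^ 67 = c1 ^ 67 = a6
byte 4: (b8 ^ 29) ^ 20 = 91 ^ 20 = b1

d80e6ba6b1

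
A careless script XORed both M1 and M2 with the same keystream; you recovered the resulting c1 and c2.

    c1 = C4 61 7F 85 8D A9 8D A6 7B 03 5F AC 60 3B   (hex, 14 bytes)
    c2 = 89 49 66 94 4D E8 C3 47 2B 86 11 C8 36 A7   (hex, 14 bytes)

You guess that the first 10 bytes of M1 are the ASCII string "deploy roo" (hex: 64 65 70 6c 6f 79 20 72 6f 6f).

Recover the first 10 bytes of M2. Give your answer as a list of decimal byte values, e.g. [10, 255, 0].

[41, 77, 105, 125, 175, 56, 110, 147, 63, 234]

First, c1 ⊕ c2 = (M1 ⊕ K) ⊕ (M2 ⊕ K) = M1 ⊕ M2, so the key drops out. Then M2 = (M1 ⊕ M2) ⊕ M1 over the first 10 bytes.
byte 0: (c4 ⊕ 89) ⊕ 64 = 4d ⊕ 64 = 29
byte 1: (61 ⊕ 49) ⊕ 65 = 28 ⊕ 65 = 4d
byte 2: (7f ⊕ 66) ⊕ 70 = 19 ⊕ 70 = 69
byte 3: (85 ⊕ 94) ⊕ 6c = 11 ⊕ 6c = 7d
byte 4: (8d ⊕ 4d) ⊕ 6f = c0 ⊕ 6f = af
byte 5: (a9 ⊕ e8) ⊕ 79 = 41 ⊕ 79 = 38
byte 6: (8d ⊕ c3) ⊕ 20 = 4e ⊕ 20 = 6e
byte 7: (a6 ⊕ 47) ⊕ 72 = e1 ⊕ 72 = 93
byte 8: (7b ⊕ 2b) ⊕ 6f = 50 ⊕ 6f = 3f
byte 9: (03 ⊕ 86) ⊕ 6f = 85 ⊕ 6f = ea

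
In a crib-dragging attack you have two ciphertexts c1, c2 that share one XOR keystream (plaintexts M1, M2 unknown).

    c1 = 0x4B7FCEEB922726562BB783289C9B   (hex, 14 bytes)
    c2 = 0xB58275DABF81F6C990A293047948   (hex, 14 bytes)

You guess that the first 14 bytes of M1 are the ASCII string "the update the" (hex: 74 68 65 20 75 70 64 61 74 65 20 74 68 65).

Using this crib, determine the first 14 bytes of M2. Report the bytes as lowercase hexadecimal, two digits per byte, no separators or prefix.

First, c1 ⊕ c2 = (M1 ⊕ K) ⊕ (M2 ⊕ K) = M1 ⊕ M2, so the key drops out. Then M2 = (M1 ⊕ M2) ⊕ M1 over the first 14 bytes.
byte 0: (4b xor b5) xor 74 = fe xor 74 = 8a
byte 1: (7f xor 82) xor 68 = fd xor 68 = 95
byte 2: (ce xor 75) xor 65 = bb xor 65 = de
byte 3: (eb xor da) xor 20 = 31 xor 20 = 11
byte 4: (92 xor bf) xor 75 = 2d xor 75 = 58
byte 5: (27 xor 81) xor 70 = a6 xor 70 = d6
byte 6: (26 xor f6) xor 64 = d0 xor 64 = b4
byte 7: (56 xor c9) xor 61 = 9f xor 61 = fe
byte 8: (2b xor 90) xor 74 = bb xor 74 = cf
byte 9: (b7 xor a2) xor 65 = 15 xor 65 = 70
byte 10: (83 xor 93) xor 20 = 10 xor 20 = 30
byte 11: (28 xor 04) xor 74 = 2c xor 74 = 58
byte 12: (9c xor 79) xor 68 = e5 xor 68 = 8d
byte 13: (9b xor 48) xor 65 = d3 xor 65 = b6

8a95de1158d6b4fecf7030588db6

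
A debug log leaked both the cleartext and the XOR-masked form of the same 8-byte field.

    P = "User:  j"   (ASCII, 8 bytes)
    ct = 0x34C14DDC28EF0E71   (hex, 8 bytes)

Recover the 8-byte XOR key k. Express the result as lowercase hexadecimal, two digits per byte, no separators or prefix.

Since ct = P ⊕ k, XORing both sides with P gives k = P ⊕ ct.
01010101 ^ 00110100 = 01100001
01110011 ^ 11000001 = 10110010
01100101 ^ 01001101 = 00101000
01110010 ^ 11011100 = 10101110
00111010 ^ 00101000 = 00010010
00100000 ^ 11101111 = 11001111
00100000 ^ 00001110 = 00101110
01101010 ^ 01110001 = 00011011

61b228ae12cf2e1b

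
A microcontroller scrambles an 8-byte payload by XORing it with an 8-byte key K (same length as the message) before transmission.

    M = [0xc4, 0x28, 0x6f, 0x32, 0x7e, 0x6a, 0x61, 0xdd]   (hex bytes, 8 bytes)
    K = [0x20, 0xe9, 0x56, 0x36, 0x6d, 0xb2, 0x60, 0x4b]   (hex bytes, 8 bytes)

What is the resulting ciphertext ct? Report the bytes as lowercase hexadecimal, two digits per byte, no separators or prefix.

XOR is its own inverse, so applying the key byte-wise gives the result directly.
c4 xor 20 = e4
28 xor e9 = c1
6f xor 56 = 39
32 xor 36 = 04
7e xor 6d = 13
6a xor b2 = d8
61 xor 60 = 01
dd xor 4b = 96

e4c1390413d80196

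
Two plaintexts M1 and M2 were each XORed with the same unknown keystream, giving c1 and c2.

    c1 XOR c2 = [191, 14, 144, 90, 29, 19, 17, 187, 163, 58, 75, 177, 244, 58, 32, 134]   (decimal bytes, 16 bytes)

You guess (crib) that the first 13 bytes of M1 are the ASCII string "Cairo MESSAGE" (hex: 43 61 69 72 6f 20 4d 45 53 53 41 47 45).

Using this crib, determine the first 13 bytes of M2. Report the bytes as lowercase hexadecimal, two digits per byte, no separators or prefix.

fc6ff92872335cfef0690af6b1

Since c1 ⊕ c2 = M1 ⊕ M2, XORing with the guessed M1 bytes yields the corresponding M2 bytes: M2 = (c1 ⊕ c2) ⊕ M1.
10111111 XOR 01000011 = 11111100
00001110 XOR 01100001 = 01101111
10010000 XOR 01101001 = 11111001
01011010 XOR 01110010 = 00101000
00011101 XOR 01101111 = 01110010
00010011 XOR 00100000 = 00110011
00010001 XOR 01001101 = 01011100
10111011 XOR 01000101 = 11111110
10100011 XOR 01010011 = 11110000
00111010 XOR 01010011 = 01101001
01001011 XOR 01000001 = 00001010
10110001 XOR 01000111 = 11110110
11110100 XOR 01000101 = 10110001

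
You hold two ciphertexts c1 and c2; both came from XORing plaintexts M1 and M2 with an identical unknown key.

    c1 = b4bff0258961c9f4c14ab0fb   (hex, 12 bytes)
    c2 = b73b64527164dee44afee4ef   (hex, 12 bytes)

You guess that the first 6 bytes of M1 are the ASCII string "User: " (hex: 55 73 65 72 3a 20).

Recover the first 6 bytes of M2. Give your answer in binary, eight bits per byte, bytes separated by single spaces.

First, c1 ⊕ c2 = (M1 ⊕ K) ⊕ (M2 ⊕ K) = M1 ⊕ M2, so the key drops out. Then M2 = (M1 ⊕ M2) ⊕ M1 over the first 6 bytes.
byte 0: (b4 ⊕ b7) ⊕ 55 = 03 ⊕ 55 = 56
byte 1: (bf ⊕ 3b) ⊕ 73 = 84 ⊕ 73 = f7
byte 2: (f0 ⊕ 64) ⊕ 65 = 94 ⊕ 65 = f1
byte 3: (25 ⊕ 52) ⊕ 72 = 77 ⊕ 72 = 05
byte 4: (89 ⊕ 71) ⊕ 3a = f8 ⊕ 3a = c2
byte 5: (61 ⊕ 64) ⊕ 20 = 05 ⊕ 20 = 25

01010110 11110111 11110001 00000101 11000010 00100101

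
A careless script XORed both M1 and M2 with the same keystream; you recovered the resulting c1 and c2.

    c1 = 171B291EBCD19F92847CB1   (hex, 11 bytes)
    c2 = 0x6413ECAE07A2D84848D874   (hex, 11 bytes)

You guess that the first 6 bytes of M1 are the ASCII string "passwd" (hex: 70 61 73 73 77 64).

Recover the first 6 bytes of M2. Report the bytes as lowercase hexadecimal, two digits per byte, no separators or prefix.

0369b6c3cc17

First, c1 ⊕ c2 = (M1 ⊕ K) ⊕ (M2 ⊕ K) = M1 ⊕ M2, so the key drops out. Then M2 = (M1 ⊕ M2) ⊕ M1 over the first 6 bytes.
byte 0: (17 ⊕ 64) ⊕ 70 = 73 ⊕ 70 = 03
byte 1: (1b ⊕ 13) ⊕ 61 = 08 ⊕ 61 = 69
byte 2: (29 ⊕ ec) ⊕ 73 = c5 ⊕ 73 = b6
byte 3: (1e ⊕ ae) ⊕ 73 = b0 ⊕ 73 = c3
byte 4: (bc ⊕ 07) ⊕ 77 = bb ⊕ 77 = cc
byte 5: (d1 ⊕ a2) ⊕ 64 = 73 ⊕ 64 = 17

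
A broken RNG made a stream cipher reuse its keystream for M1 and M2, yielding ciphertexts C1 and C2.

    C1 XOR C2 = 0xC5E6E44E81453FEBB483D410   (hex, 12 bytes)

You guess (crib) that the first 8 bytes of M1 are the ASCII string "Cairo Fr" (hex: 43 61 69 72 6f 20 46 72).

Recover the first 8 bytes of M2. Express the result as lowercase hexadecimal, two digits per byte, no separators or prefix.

86878d3cee657999

Since C1 ⊕ C2 = M1 ⊕ M2, XORing with the guessed M1 bytes yields the corresponding M2 bytes: M2 = (C1 ⊕ C2) ⊕ M1.
c5 XOR 43 = 86
e6 XOR 61 = 87
e4 XOR 69 = 8d
4e XOR 72 = 3c
81 XOR 6f = ee
45 XOR 20 = 65
3f XOR 46 = 79
eb XOR 72 = 99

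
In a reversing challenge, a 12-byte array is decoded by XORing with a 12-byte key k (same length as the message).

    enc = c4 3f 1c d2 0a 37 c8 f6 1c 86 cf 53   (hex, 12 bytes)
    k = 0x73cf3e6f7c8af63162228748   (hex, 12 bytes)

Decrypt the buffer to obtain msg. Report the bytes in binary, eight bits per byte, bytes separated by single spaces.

10110111 11110000 00100010 10111101 01110110 10111101 00111110 11000111 01111110 10100100 01001000 00011011

XOR is its own inverse, so applying the key byte-wise gives the result directly.
196 xor 115 = 183
 63 xor 207 = 240
 28 xor  62 =  34
210 xor 111 = 189
 10 xor 124 = 118
 55 xor 138 = 189
200 xor 246 =  62
246 xor  49 = 199
 28 xor  98 = 126
134 xor  34 = 164
207 xor 135 =  72
 83 xor  72 =  27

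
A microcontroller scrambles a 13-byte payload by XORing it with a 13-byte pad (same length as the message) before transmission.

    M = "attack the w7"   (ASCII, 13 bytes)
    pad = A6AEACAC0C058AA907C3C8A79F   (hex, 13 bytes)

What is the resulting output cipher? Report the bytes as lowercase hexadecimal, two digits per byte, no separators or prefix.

c7dad8cd6f6eaadd6fa6e8d0a8

XOR is its own inverse, so applying the key byte-wise gives the result directly.
 97 ^ 166 = 199
116 ^ 174 = 218
116 ^ 172 = 216
 97 ^ 172 = 205
 99 ^  12 = 111
107 ^   5 = 110
 32 ^ 138 = 170
116 ^ 169 = 221
104 ^   7 = 111
101 ^ 195 = 166
 32 ^ 200 = 232
119 ^ 167 = 208
 55 ^ 159 = 168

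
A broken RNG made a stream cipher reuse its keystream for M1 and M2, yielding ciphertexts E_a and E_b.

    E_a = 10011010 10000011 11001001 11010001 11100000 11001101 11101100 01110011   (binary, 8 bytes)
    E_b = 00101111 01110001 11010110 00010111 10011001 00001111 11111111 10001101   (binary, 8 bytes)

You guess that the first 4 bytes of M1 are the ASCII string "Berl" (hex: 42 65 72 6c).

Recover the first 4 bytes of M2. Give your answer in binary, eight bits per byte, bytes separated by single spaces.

First, E_a ⊕ E_b = (M1 ⊕ K) ⊕ (M2 ⊕ K) = M1 ⊕ M2, so the key drops out. Then M2 = (M1 ⊕ M2) ⊕ M1 over the first 4 bytes.
byte 0: (9a ^ 2f) ^ 42 = b5 ^ 42 = f7
byte 1: (83 ^ 71) ^ 65 = f2 ^ 65 = 97
byte 2: (c9 ^ d6) ^ 72 = 1f ^ 72 = 6d
byte 3: (d1 ^ 17) ^ 6c = c6 ^ 6c = aa

11110111 10010111 01101101 10101010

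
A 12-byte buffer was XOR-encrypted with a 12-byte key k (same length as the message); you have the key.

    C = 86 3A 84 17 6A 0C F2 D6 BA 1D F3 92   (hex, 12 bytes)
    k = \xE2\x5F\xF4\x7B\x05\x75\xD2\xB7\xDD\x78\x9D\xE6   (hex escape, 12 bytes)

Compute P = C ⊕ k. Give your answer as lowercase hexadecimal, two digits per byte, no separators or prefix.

XOR is its own inverse, so applying the key byte-wise gives the result directly.
86 xor e2 = 64
3a xor 5f = 65
84 xor f4 = 70
17 xor 7b = 6c
6a xor 05 = 6f
0c xor 75 = 79
f2 xor d2 = 20
d6 xor b7 = 61
ba xor dd = 67
1d xor 78 = 65
f3 xor 9d = 6e
92 xor e6 = 74

6465706c6f79206167656e74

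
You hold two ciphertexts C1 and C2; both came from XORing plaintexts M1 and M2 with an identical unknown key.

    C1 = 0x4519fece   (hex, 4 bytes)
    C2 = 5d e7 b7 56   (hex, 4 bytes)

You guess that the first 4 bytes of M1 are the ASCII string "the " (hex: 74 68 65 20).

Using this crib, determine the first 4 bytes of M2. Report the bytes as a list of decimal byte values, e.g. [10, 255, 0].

[108, 150, 44, 184]

First, C1 ⊕ C2 = (M1 ⊕ K) ⊕ (M2 ⊕ K) = M1 ⊕ M2, so the key drops out. Then M2 = (M1 ⊕ M2) ⊕ M1 over the first 4 bytes.
byte 0: (45 XOR 5d) XOR 74 = 18 XOR 74 = 6c
byte 1: (19 XOR e7) XOR 68 = fe XOR 68 = 96
byte 2: (fe XOR b7) XOR 65 = 49 XOR 65 = 2c
byte 3: (ce XOR 56) XOR 20 = 98 XOR 20 = b8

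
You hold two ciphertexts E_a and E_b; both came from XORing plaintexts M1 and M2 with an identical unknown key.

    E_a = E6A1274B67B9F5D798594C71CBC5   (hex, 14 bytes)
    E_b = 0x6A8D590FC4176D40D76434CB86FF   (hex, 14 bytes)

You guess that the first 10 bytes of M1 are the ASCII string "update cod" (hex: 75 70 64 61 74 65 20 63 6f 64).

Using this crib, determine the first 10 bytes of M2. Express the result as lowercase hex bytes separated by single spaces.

First, E_a ⊕ E_b = (M1 ⊕ K) ⊕ (M2 ⊕ K) = M1 ⊕ M2, so the key drops out. Then M2 = (M1 ⊕ M2) ⊕ M1 over the first 10 bytes.
byte 0: (e6 xor 6a) xor 75 = 8c xor 75 = f9
byte 1: (a1 xor 8d) xor 70 = 2c xor 70 = 5c
byte 2: (27 xor 59) xor 64 = 7e xor 64 = 1a
byte 3: (4b xor 0f) xor 61 = 44 xor 61 = 25
byte 4: (67 xor c4) xor 74 = a3 xor 74 = d7
byte 5: (b9 xor 17) xor 65 = ae xor 65 = cb
byte 6: (f5 xor 6d) xor 20 = 98 xor 20 = b8
byte 7: (d7 xor 40) xor 63 = 97 xor 63 = f4
byte 8: (98 xor d7) xor 6f = 4f xor 6f = 20
byte 9: (59 xor 64) xor 64 = 3d xor 64 = 59

f9 5c 1a 25 d7 cb b8 f4 20 59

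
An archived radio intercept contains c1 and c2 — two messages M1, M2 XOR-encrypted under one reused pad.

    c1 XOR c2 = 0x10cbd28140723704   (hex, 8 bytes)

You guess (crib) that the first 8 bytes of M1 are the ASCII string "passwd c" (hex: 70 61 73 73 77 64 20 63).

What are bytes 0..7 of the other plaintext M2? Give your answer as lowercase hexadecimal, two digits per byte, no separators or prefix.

60aaa1f237161767

Since c1 ⊕ c2 = M1 ⊕ M2, XORing with the guessed M1 bytes yields the corresponding M2 bytes: M2 = (c1 ⊕ c2) ⊕ M1.
10 ^ 70 = 60
cb ^ 61 = aa
d2 ^ 73 = a1
81 ^ 73 = f2
40 ^ 77 = 37
72 ^ 64 = 16
37 ^ 20 = 17
04 ^ 63 = 67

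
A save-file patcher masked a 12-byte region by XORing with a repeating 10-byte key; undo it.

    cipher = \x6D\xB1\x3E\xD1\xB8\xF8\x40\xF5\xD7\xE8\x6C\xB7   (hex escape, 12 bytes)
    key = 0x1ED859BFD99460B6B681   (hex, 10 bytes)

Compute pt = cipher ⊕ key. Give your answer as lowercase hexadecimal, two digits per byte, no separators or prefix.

7369676e616c20436169726f

The 10-byte key repeats, so the effective keystream is 1e d8 59 bf d9 94 60 b6 b6 81 1e d8.
byte 0: 6d ⊕ 1e = 73
byte 1: b1 ⊕ d8 = 69
byte 2: 3e ⊕ 59 = 67
byte 3: d1 ⊕ bf = 6e
byte 4: b8 ⊕ d9 = 61
byte 5: f8 ⊕ 94 = 6c
byte 6: 40 ⊕ 60 = 20
byte 7: f5 ⊕ b6 = 43
byte 8: d7 ⊕ b6 = 61
byte 9: e8 ⊕ 81 = 69
byte 10: 6c ⊕ 1e = 72
byte 11: b7 ⊕ d8 = 6f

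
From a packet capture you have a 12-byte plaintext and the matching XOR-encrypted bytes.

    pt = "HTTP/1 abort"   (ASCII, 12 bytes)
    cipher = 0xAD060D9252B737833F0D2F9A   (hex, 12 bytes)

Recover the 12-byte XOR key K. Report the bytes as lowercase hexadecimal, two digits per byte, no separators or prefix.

Since cipher = pt ⊕ K, XORing both sides with pt gives K = pt ⊕ cipher.
01001000 xor 10101101 = 11100101
01010100 xor 00000110 = 01010010
01010100 xor 00001101 = 01011001
01010000 xor 10010010 = 11000010
00101111 xor 01010010 = 01111101
00110001 xor 10110111 = 10000110
00100000 xor 00110111 = 00010111
01100001 xor 10000011 = 11100010
01100010 xor 00111111 = 01011101
01101111 xor 00001101 = 01100010
01110010 xor 00101111 = 01011101
01110100 xor 10011010 = 11101110

e55259c27d8617e25d625dee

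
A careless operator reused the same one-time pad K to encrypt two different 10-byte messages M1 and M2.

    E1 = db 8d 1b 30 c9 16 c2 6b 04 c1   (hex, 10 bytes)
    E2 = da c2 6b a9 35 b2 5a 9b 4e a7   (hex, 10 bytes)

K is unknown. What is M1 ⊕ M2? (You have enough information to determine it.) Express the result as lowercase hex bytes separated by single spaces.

01 4f 70 99 fc a4 98 f0 4a 66

E1 ⊕ E2 = (M1 ⊕ K) ⊕ (M2 ⊕ K) = M1 ⊕ M2 — the shared key cancels under XOR.
db xor da = 01
8d xor c2 = 4f
1b xor 6b = 70
30 xor a9 = 99
c9 xor 35 = fc
16 xor b2 = a4
c2 xor 5a = 98
6b xor 9b = f0
04 xor 4e = 4a
c1 xor a7 = 66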